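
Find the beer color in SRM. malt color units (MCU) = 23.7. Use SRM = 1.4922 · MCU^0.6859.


SRM = 1.4922 · 23.7^0.6859

13.0848 SRM


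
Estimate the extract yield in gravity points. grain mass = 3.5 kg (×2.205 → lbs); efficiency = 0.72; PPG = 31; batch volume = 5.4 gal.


points = lbs × PPG × eff / vol
lbs = 3.5 × 2.205 = 7.7175
points = 7.7175 × 31 × 0.72 / 5.4

31.8990 points


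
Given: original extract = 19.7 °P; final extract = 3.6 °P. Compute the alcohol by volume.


SG = 259/(259 − P);  ABV = (OG − FG)·131.25
OG = 259/(259 − 19.7) = 1.0823
FG = 259/(259 − 3.6) = 1.0141
ABV = (1.0823 − 1.0141)·131.25

8.9549 % ABV


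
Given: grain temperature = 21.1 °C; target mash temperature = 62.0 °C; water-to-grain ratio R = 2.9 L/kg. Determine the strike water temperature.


T_strike = (0.41/R)·(T_mash − T_grain) + T_mash
T_strike = (0.41/2.9)·(62.0 − 21.1) + 62.0

67.7824 °C


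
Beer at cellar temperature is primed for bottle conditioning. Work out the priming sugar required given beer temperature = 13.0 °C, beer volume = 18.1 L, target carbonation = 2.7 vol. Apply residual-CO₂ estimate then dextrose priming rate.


residual = 14.695·(0.01821 + 0.09011·e^(−0.04·T));  sugar = (target − residual)·4.0·V
residual = 14.695·(0.01821 + 0.09011·e^(−0.04·13.0)) = 1.0548
sugar = (2.7 − 1.0548)·4.0·18.1

119.1096 g


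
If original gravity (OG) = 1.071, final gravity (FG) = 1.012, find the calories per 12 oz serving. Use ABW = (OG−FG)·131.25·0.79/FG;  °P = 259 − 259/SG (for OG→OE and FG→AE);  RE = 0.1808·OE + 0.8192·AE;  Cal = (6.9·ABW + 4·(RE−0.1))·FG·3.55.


ABW = (1.071 − 1.012)·131.25·0.79/1.012 = 6.0450
OE = 259 − 259/1.071 = 17.1699 °P
AE = 259 − 259/1.012 = 3.0711 °P
RE = 0.1808·17.1699 + 0.8192·3.0711 = 5.6202 °P
Cal = (6.9·6.0450 + 4·(5.6202−0.1))·1.012·3.55

229.1773 kcal


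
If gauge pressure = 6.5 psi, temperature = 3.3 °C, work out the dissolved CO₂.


vols = (P + 14.695)·(0.01821 + 0.09011·e^(−0.04·T))
vols = (6.5 + 14.695)·(0.01821 + 0.09011·e^(−0.04·3.3))

2.0597 volumes


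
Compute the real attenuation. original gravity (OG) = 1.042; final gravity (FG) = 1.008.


AA = (OG−FG)/(OG−1)·100;  RA = AA·0.8192
AA = (1.042 − 1.008)/(1.042 − 1)·100 = 80.9524
RA = 80.9524·0.8192

66.3162 %


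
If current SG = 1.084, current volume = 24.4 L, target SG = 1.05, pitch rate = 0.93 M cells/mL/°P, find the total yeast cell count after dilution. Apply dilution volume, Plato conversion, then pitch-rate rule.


V_w = V·((SG_c−1)/(SG_t−1)−1);  °P = 259 − 259/SG_t;  cells = rate·(V+V_w)·°P
V_w = 24.4·((1.084−1)/(1.05−1)−1) = 16.5920
V_final = 24.4 + 16.5920 = 40.9920
°P = 259 − 259/1.05 = 12.3333
cells = 0.93·40.9920·12.3333

470.1782 billion cells


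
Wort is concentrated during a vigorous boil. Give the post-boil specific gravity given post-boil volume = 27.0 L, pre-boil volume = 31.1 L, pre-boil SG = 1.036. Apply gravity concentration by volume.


SG_post = 1 + (SG_pre − 1)·V_pre/V_post
pts_pre = (1.036 − 1)·1000 = 36.0000
pts_post = 36.0000·31.1/27.0 = 41.4667
SG_post = 1 + 41.4667/1000

1.0415


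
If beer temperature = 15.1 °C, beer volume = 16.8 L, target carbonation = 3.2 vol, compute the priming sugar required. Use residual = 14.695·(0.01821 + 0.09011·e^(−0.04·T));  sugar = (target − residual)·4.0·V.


residual = 14.695·(0.01821 + 0.09011·e^(−0.04·15.1)) = 0.9914
sugar = (3.2 − 0.9914)·4.0·16.8

148.4171 g


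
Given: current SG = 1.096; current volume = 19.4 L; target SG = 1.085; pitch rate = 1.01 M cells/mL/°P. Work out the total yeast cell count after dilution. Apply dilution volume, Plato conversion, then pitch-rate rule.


V_w = V·((SG_c−1)/(SG_t−1)−1);  °P = 259 − 259/SG_t;  cells = rate·(V+V_w)·°P
V_w = 19.4·((1.096−1)/(1.085−1)−1) = 2.5106
V_final = 19.4 + 2.5106 = 21.9106
°P = 259 − 259/1.085 = 20.2903
cells = 1.01·21.9106·20.2903

449.0186 billion cells


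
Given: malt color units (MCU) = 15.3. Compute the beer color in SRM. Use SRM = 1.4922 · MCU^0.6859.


SRM = 1.4922 · 15.3^0.6859

9.6919 SRM


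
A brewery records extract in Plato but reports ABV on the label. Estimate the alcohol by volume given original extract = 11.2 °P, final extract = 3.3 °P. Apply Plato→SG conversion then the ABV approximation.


SG = 259/(259 − P);  ABV = (OG − FG)·131.25
OG = 259/(259 − 11.2) = 1.0452
FG = 259/(259 − 3.3) = 1.0129
ABV = (1.0452 − 1.0129)·131.25

4.2383 % ABV


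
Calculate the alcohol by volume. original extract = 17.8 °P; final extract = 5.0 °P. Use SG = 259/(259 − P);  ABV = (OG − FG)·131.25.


OG = 259/(259 − 17.8) = 1.0738
FG = 259/(259 − 5.0) = 1.0197
ABV = (1.0738 − 1.0197)·131.25

7.1023 % ABV


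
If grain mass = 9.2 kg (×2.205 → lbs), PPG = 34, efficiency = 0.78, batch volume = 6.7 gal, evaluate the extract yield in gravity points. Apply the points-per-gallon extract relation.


points = lbs × PPG × eff / vol
lbs = 9.2 × 2.205 = 20.2860
points = 20.2860 × 34 × 0.78 / 6.7

80.2962 points


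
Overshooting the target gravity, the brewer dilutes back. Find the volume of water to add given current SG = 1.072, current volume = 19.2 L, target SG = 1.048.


V_water = V·((SG_curr − 1)/(SG_target − 1) − 1)
V_water = 19.2·((1.072 − 1)/(1.048 − 1) − 1)

9.6000 L


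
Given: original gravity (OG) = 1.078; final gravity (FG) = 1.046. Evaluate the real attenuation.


AA = (OG−FG)/(OG−1)·100;  RA = AA·0.8192
AA = (1.078 − 1.046)/(1.078 − 1)·100 = 41.0256
RA = 41.0256·0.8192

33.6082 %


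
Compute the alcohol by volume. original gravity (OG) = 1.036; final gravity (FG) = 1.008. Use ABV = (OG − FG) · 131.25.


ABV = (1.036 − 1.008) · 131.25

3.6750 % ABV


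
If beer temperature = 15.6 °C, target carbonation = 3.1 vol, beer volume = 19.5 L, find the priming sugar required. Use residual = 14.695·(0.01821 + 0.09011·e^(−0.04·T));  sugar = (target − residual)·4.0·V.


residual = 14.695·(0.01821 + 0.09011·e^(−0.04·15.6)) = 0.9771
sugar = (3.1 − 0.9771)·4.0·19.5

165.5877 g


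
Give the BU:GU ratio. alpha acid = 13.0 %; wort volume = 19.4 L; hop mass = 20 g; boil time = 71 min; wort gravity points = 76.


U = 1.65·0.000125^(GP/1000)·(1−e^(−0.04t))/4.15;  IBU = (α/100)·m·U·1000/V;  BU:GU = IBU/GP
U = 1.65·0.000125^(76/1000)·(1−e^(−0.04·71))/4.15 = 0.1891
IBU = (13.0/100)·20·0.1891·1000/19.4 = 25.3412
BU:GU = 25.3412/76

0.3334


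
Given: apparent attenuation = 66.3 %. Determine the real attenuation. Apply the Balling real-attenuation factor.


RA = AA · 0.8192
RA = 66.3 · 0.8192

54.3130 %


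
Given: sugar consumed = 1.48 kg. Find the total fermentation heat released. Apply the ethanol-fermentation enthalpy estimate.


Q = m_sugar · 590 kJ/kg
Q = 1.48 · 590

873.2000 kJ


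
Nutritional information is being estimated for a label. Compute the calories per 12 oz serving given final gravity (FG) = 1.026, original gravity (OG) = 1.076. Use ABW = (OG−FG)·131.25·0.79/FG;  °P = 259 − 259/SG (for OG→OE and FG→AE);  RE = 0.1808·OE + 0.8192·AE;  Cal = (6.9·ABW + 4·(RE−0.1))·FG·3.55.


ABW = (1.076 − 1.026)·131.25·0.79/1.026 = 5.0530
OE = 259 − 259/1.076 = 18.2937 °P
AE = 259 − 259/1.026 = 6.5634 °P
RE = 0.1808·18.2937 + 0.8192·6.5634 = 8.6842 °P
Cal = (6.9·5.0530 + 4·(8.6842−0.1))·1.026·3.55

252.0561 kcal


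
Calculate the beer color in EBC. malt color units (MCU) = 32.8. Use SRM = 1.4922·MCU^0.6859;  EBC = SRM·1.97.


SRM = 1.4922·32.8^0.6859 = 16.3518
EBC = 16.3518·1.97

32.2130 EBC


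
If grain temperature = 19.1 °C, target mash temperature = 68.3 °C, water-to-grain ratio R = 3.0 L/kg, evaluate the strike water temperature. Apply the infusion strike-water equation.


T_strike = (0.41/R)·(T_mash − T_grain) + T_mash
T_strike = (0.41/3.0)·(68.3 − 19.1) + 68.3

75.0240 °C


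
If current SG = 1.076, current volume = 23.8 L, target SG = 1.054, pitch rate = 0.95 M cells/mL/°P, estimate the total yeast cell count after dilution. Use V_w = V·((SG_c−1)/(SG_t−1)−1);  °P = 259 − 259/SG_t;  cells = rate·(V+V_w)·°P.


V_w = 23.8·((1.076−1)/(1.054−1)−1) = 9.6963
V_final = 23.8 + 9.6963 = 33.4963
°P = 259 − 259/1.054 = 13.2694
cells = 0.95·33.4963·13.2694

422.2535 billion cells


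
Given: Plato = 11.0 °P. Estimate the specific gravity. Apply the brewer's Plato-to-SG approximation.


SG = 259/(259 − P)
SG = 259/(259 − 11.0)

1.0444


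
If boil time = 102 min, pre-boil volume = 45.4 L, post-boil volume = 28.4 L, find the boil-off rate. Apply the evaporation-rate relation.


rate = (V_pre − V_post) / (t_min/60)
rate = (45.4 − 28.4) / (102/60)

10.0000 L/hr


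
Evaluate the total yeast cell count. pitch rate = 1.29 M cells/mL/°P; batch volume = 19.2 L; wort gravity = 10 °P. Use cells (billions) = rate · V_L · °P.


cells = 1.29 · 19.2 · 10

247.6800 billion cells


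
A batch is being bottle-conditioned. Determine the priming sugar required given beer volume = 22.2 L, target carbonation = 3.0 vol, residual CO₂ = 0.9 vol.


sugar = (target − residual)·4.0·V
sugar = (3.0 − 0.9)·4.0·22.2

186.4800 g


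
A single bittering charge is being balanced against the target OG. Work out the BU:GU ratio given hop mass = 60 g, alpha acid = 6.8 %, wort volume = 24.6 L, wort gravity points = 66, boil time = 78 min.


U = 1.65·0.000125^(GP/1000)·(1−e^(−0.04t))/4.15;  IBU = (α/100)·m·U·1000/V;  BU:GU = IBU/GP
U = 1.65·0.000125^(66/1000)·(1−e^(−0.04·78))/4.15 = 0.2100
IBU = (6.8/100)·60·0.2100·1000/24.6 = 34.8292
BU:GU = 34.8292/66

0.5277


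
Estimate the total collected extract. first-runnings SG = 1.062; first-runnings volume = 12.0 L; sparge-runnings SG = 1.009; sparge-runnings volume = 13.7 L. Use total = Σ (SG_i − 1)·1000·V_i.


first = (1.062 − 1)·1000·12.0 = 744.0000
sparge = (1.009 − 1)·1000·13.7 = 123.3000
total = 744.0000 + 123.3000

867.3000 gravity·L


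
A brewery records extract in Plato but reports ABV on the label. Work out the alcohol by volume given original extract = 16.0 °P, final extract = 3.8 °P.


SG = 259/(259 − P);  ABV = (OG − FG)·131.25
OG = 259/(259 − 16.0) = 1.0658
FG = 259/(259 − 3.8) = 1.0149
ABV = (1.0658 − 1.0149)·131.25

6.6876 % ABV


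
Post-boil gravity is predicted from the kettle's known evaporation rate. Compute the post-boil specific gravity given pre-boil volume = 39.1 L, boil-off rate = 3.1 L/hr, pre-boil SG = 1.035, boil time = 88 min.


V_post = V_pre − rate·(t/60);  SG_post = 1 + (SG_pre−1)·V_pre/V_post
V_post = 39.1 − 3.1·(88/60) = 34.5533
SG_post = 1 + (1.035 − 1)·39.1/34.5533

1.0396


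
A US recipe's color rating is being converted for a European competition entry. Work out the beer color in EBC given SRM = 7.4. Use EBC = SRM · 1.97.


EBC = 7.4 · 1.97

14.5780 EBC


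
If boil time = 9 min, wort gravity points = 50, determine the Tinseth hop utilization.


U = 1.65·0.000125^(GP/1000) · (1 − e^(−0.04·t))/4.15
bigness = 1.65·0.000125^(50/1000) = 1.0528
boil_factor = (1 − e^(−0.04·9))/4.15 = 0.0728
U = 1.0528 · 0.0728

0.0767


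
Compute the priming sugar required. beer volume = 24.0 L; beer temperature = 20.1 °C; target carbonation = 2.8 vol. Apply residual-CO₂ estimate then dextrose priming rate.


residual = 14.695·(0.01821 + 0.09011·e^(−0.04·T));  sugar = (target − residual)·4.0·V
residual = 14.695·(0.01821 + 0.09011·e^(−0.04·20.1)) = 0.8602
sugar = (2.8 − 0.8602)·4.0·24.0

186.2201 g


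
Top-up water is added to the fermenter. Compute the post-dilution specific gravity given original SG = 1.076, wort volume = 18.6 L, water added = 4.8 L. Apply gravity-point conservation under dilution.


SG_new = 1 + (SG_old − 1)·V_old/(V_old + V_water)
pts = (1.076 − 1)·1000·18.6/(18.6 + 4.8) = 60.4103
SG_new = 1 + 60.4103/1000

1.0604


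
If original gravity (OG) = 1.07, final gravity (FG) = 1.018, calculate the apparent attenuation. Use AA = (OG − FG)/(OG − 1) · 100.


AA = (1.07 − 1.018)/(1.07 − 1) · 100

74.2857 %


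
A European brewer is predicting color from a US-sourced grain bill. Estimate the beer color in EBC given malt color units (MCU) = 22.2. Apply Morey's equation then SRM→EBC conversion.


SRM = 1.4922·MCU^0.6859;  EBC = SRM·1.97
SRM = 1.4922·22.2^0.6859 = 12.5110
EBC = 12.5110·1.97

24.6466 EBC


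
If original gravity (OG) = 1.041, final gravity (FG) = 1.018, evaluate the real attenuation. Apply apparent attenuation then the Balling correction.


AA = (OG−FG)/(OG−1)·100;  RA = AA·0.8192
AA = (1.041 − 1.018)/(1.041 − 1)·100 = 56.0976
RA = 56.0976·0.8192

45.9551 %


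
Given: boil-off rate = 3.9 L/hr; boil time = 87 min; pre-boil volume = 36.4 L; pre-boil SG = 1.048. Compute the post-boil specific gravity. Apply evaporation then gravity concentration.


V_post = V_pre − rate·(t/60);  SG_post = 1 + (SG_pre−1)·V_pre/V_post
V_post = 36.4 − 3.9·(87/60) = 30.7450
SG_post = 1 + (1.048 − 1)·36.4/30.7450

1.0568


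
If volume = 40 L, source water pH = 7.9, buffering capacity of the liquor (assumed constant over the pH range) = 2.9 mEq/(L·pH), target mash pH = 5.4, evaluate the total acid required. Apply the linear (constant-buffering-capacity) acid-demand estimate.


acid = buffering capacity · (pH_source − pH_target) · V
acid = 2.9 · (7.9 − 5.4) · 40

290.0000 mEq


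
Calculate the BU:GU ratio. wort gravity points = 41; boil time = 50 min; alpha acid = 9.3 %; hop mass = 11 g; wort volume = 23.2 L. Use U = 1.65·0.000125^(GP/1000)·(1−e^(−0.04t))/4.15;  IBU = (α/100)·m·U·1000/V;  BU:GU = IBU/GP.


U = 1.65·0.000125^(41/1000)·(1−e^(−0.04·50))/4.15 = 0.2378
IBU = (9.3/100)·11·0.2378·1000/23.2 = 10.4868
BU:GU = 10.4868/41

0.2558


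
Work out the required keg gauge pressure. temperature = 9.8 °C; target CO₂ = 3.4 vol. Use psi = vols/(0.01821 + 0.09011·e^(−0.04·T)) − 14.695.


psi = 3.4/(0.01821 + 0.09011·e^(−0.04·9.8)) − 14.695

28.2898 psi


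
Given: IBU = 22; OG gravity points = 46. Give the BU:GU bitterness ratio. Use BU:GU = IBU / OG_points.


BU:GU = 22 / 46

0.4783


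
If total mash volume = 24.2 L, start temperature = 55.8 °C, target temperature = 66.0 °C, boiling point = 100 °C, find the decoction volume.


V_dec = V_total·(T_target − T_start)/(T_boil − T_start)
V_dec = 24.2·(66.0 − 55.8)/(100 − 55.8)

5.5846 L


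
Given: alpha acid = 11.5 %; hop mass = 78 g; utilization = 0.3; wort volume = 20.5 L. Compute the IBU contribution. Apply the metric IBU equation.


IBU = (α/100)·mass·U·1000 / V
IBU = (11.5/100)·78·0.3·1000 / 20.5

131.2683 IBU


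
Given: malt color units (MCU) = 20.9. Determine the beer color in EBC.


SRM = 1.4922·MCU^0.6859;  EBC = SRM·1.97
SRM = 1.4922·20.9^0.6859 = 12.0037
EBC = 12.0037·1.97

23.6473 EBC


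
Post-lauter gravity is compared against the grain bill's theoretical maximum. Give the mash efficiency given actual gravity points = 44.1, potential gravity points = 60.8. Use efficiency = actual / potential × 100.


efficiency = 44.1 / 60.8 × 100

72.5329 %


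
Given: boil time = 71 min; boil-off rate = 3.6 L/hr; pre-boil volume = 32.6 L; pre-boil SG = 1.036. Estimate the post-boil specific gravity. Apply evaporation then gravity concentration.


V_post = V_pre − rate·(t/60);  SG_post = 1 + (SG_pre−1)·V_pre/V_post
V_post = 32.6 − 3.6·(71/60) = 28.3400
SG_post = 1 + (1.036 − 1)·32.6/28.3400

1.0414


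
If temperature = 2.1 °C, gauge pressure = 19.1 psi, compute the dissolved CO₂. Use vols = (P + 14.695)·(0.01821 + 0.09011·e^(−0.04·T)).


vols = (19.1 + 14.695)·(0.01821 + 0.09011·e^(−0.04·2.1))

3.4153 volumes


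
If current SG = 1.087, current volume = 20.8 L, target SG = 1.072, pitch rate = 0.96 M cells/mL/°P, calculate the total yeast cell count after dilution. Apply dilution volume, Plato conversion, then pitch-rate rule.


V_w = V·((SG_c−1)/(SG_t−1)−1);  °P = 259 − 259/SG_t;  cells = rate·(V+V_w)·°P
V_w = 20.8·((1.087−1)/(1.072−1)−1) = 4.3333
V_final = 20.8 + 4.3333 = 25.1333
°P = 259 − 259/1.072 = 17.3955
cells = 0.96·25.1333·17.3955

419.7192 billion cells


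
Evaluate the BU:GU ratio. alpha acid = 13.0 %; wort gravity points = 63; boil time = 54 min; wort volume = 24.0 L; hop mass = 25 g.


U = 1.65·0.000125^(GP/1000)·(1−e^(−0.04t))/4.15;  IBU = (α/100)·m·U·1000/V;  BU:GU = IBU/GP
U = 1.65·0.000125^(63/1000)·(1−e^(−0.04·54))/4.15 = 0.1997
IBU = (13.0/100)·25·0.1997·1000/24.0 = 27.0394
BU:GU = 27.0394/63

0.4292


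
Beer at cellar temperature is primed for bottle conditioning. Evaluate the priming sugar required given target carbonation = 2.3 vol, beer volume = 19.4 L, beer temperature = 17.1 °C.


residual = 14.695·(0.01821 + 0.09011·e^(−0.04·T));  sugar = (target − residual)·4.0·V
residual = 14.695·(0.01821 + 0.09011·e^(−0.04·17.1)) = 0.9358
sugar = (2.3 − 0.9358)·4.0·19.4

105.8648 g


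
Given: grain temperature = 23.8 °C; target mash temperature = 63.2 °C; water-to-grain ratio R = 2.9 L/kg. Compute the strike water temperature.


T_strike = (0.41/R)·(T_mash − T_grain) + T_mash
T_strike = (0.41/2.9)·(63.2 − 23.8) + 63.2

68.7703 °C


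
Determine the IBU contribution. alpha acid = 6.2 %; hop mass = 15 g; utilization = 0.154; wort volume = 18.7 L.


IBU = (α/100)·mass·U·1000 / V
IBU = (6.2/100)·15·0.154·1000 / 18.7

7.6588 IBU


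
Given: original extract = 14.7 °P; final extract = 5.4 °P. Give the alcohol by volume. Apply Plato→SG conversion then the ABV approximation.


SG = 259/(259 − P);  ABV = (OG − FG)·131.25
OG = 259/(259 − 14.7) = 1.0602
FG = 259/(259 − 5.4) = 1.0213
ABV = (1.0602 − 1.0213)·131.25

5.1028 % ABV


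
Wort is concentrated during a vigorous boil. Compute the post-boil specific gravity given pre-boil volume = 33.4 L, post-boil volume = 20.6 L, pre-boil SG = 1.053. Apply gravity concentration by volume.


SG_post = 1 + (SG_pre − 1)·V_pre/V_post
pts_pre = (1.053 − 1)·1000 = 53.0000
pts_post = 53.0000·33.4/20.6 = 85.9320
SG_post = 1 + 85.9320/1000

1.0859


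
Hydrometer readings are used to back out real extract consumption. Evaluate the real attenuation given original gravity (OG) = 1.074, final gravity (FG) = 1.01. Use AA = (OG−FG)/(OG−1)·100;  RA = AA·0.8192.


AA = (1.074 − 1.01)/(1.074 − 1)·100 = 86.4865
RA = 86.4865·0.8192

70.8497 %


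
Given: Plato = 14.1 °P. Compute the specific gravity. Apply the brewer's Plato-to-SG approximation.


SG = 259/(259 − P)
SG = 259/(259 − 14.1)

1.0576


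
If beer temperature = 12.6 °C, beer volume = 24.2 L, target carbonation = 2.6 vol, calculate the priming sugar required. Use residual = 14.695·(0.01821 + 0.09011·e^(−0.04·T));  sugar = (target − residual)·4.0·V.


residual = 14.695·(0.01821 + 0.09011·e^(−0.04·12.6)) = 1.0675
sugar = (2.6 − 1.0675)·4.0·24.2

148.3424 g


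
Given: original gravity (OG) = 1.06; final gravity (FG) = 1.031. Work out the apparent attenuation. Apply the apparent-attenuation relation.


AA = (OG − FG)/(OG − 1) · 100
AA = (1.06 − 1.031)/(1.06 − 1) · 100

48.3333 %


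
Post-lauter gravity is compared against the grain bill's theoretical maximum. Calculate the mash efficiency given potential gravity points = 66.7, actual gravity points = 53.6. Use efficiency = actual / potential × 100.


efficiency = 53.6 / 66.7 × 100

80.3598 %


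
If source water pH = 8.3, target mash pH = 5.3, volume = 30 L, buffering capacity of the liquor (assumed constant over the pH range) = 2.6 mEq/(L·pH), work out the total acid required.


acid = buffering capacity · (pH_source − pH_target) · V
acid = 2.6 · (8.3 − 5.3) · 30

234.0000 mEq


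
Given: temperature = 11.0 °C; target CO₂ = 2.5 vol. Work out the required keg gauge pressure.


psi = vols/(0.01821 + 0.09011·e^(−0.04·T)) − 14.695
psi = 2.5/(0.01821 + 0.09011·e^(−0.04·11.0)) − 14.695

18.0944 psi


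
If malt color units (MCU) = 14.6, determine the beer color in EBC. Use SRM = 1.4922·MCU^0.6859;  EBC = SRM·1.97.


SRM = 1.4922·14.6^0.6859 = 9.3855
EBC = 9.3855·1.97

18.4894 EBC


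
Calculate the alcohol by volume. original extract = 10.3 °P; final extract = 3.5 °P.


SG = 259/(259 − P);  ABV = (OG − FG)·131.25
OG = 259/(259 − 10.3) = 1.0414
FG = 259/(259 − 3.5) = 1.0137
ABV = (1.0414 − 1.0137)·131.25

3.6378 % ABV


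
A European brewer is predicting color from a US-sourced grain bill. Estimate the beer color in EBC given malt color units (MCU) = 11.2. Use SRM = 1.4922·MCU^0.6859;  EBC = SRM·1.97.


SRM = 1.4922·11.2^0.6859 = 7.8250
EBC = 7.8250·1.97

15.4153 EBC


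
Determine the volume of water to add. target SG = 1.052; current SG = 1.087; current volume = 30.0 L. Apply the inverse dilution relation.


V_water = V·((SG_curr − 1)/(SG_target − 1) − 1)
V_water = 30.0·((1.087 − 1)/(1.052 − 1) − 1)

20.1923 L


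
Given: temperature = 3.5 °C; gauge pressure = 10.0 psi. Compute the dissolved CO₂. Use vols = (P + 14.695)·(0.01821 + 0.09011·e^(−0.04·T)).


vols = (10.0 + 14.695)·(0.01821 + 0.09011·e^(−0.04·3.5))

2.3842 volumes


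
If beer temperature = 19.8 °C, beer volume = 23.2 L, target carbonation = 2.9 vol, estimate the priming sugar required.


residual = 14.695·(0.01821 + 0.09011·e^(−0.04·T));  sugar = (target − residual)·4.0·V
residual = 14.695·(0.01821 + 0.09011·e^(−0.04·19.8)) = 0.8674
sugar = (2.9 − 0.8674)·4.0·23.2

188.6289 g


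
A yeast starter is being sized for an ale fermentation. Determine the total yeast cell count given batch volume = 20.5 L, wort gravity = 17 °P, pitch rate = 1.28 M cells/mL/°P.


cells (billions) = rate · V_L · °P
cells = 1.28 · 20.5 · 17

446.0800 billion cells


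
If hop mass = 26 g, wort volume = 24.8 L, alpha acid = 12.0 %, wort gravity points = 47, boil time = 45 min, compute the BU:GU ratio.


U = 1.65·0.000125^(GP/1000)·(1−e^(−0.04t))/4.15;  IBU = (α/100)·m·U·1000/V;  BU:GU = IBU/GP
U = 1.65·0.000125^(47/1000)·(1−e^(−0.04·45))/4.15 = 0.2175
IBU = (12.0/100)·26·0.2175·1000/24.8 = 27.3668
BU:GU = 27.3668/47

0.5823


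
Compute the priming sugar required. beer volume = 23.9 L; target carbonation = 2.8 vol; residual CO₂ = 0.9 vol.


sugar = (target − residual)·4.0·V
sugar = (2.8 − 0.9)·4.0·23.9

181.6400 g


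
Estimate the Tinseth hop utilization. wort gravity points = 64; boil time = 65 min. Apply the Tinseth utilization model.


U = 1.65·0.000125^(GP/1000) · (1 − e^(−0.04·t))/4.15
bigness = 1.65·0.000125^(64/1000) = 0.9283
boil_factor = (1 − e^(−0.04·65))/4.15 = 0.2231
U = 0.9283 · 0.2231

0.2071


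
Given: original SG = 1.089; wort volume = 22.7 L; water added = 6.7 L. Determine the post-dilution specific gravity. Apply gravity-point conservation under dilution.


SG_new = 1 + (SG_old − 1)·V_old/(V_old + V_water)
pts = (1.089 − 1)·1000·22.7/(22.7 + 6.7) = 68.7177
SG_new = 1 + 68.7177/1000

1.0687


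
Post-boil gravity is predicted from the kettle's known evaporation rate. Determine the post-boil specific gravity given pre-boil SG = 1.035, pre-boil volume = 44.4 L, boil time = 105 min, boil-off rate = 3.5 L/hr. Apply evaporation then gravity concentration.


V_post = V_pre − rate·(t/60);  SG_post = 1 + (SG_pre−1)·V_pre/V_post
V_post = 44.4 − 3.5·(105/60) = 38.2750
SG_post = 1 + (1.035 − 1)·44.4/38.2750

1.0406


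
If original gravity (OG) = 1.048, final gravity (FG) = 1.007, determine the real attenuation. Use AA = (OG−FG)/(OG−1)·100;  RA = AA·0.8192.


AA = (1.048 − 1.007)/(1.048 − 1)·100 = 85.4167
RA = 85.4167·0.8192

69.9733 %


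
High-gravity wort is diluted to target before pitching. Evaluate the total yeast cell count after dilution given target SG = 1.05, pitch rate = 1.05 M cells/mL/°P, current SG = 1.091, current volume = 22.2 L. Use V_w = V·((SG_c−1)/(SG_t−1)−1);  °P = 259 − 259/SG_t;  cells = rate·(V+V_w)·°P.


V_w = 22.2·((1.091−1)/(1.05−1)−1) = 18.2040
V_final = 22.2 + 18.2040 = 40.4040
°P = 259 − 259/1.05 = 12.3333
cells = 1.05·40.4040·12.3333

523.2318 billion cells


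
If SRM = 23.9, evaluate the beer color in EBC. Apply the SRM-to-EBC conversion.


EBC = SRM · 1.97
EBC = 23.9 · 1.97

47.0830 EBC


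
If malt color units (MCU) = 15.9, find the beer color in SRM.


SRM = 1.4922 · MCU^0.6859
SRM = 1.4922 · 15.9^0.6859

9.9510 SRM


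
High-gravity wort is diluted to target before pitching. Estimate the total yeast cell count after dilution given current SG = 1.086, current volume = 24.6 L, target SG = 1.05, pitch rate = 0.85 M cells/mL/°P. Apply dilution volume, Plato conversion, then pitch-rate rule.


V_w = V·((SG_c−1)/(SG_t−1)−1);  °P = 259 − 259/SG_t;  cells = rate·(V+V_w)·°P
V_w = 24.6·((1.086−1)/(1.05−1)−1) = 17.7120
V_final = 24.6 + 17.7120 = 42.3120
°P = 259 − 259/1.05 = 12.3333
cells = 0.85·42.3120·12.3333

443.5708 billion cells


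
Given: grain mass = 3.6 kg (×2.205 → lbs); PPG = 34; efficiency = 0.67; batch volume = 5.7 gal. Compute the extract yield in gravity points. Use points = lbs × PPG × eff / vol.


lbs = 3.6 × 2.205 = 7.9380
points = 7.9380 × 34 × 0.67 / 5.7

31.7241 points


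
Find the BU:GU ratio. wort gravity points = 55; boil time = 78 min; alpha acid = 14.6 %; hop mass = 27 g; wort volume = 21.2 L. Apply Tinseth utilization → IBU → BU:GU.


U = 1.65·0.000125^(GP/1000)·(1−e^(−0.04t))/4.15;  IBU = (α/100)·m·U·1000/V;  BU:GU = IBU/GP
U = 1.65·0.000125^(55/1000)·(1−e^(−0.04·78))/4.15 = 0.2318
IBU = (14.6/100)·27·0.2318·1000/21.2 = 43.1055
BU:GU = 43.1055/55

0.7837


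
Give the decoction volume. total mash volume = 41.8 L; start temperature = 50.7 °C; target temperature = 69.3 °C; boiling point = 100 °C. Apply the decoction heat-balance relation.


V_dec = V_total·(T_target − T_start)/(T_boil − T_start)
V_dec = 41.8·(69.3 − 50.7)/(100 − 50.7)

15.7704 L


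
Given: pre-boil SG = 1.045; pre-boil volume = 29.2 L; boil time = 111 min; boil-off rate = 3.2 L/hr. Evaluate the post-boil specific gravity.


V_post = V_pre − rate·(t/60);  SG_post = 1 + (SG_pre−1)·V_pre/V_post
V_post = 29.2 − 3.2·(111/60) = 23.2800
SG_post = 1 + (1.045 − 1)·29.2/23.2800

1.0564


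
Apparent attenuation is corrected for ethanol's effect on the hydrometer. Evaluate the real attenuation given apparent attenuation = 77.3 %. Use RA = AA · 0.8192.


RA = 77.3 · 0.8192

63.3242 %


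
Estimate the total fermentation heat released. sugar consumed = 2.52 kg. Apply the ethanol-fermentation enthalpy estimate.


Q = m_sugar · 590 kJ/kg
Q = 2.52 · 590

1486.8000 kJ


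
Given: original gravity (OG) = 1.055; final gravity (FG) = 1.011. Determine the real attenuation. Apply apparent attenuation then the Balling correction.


AA = (OG−FG)/(OG−1)·100;  RA = AA·0.8192
AA = (1.055 − 1.011)/(1.055 − 1)·100 = 80.0000
RA = 80.0000·0.8192

65.5360 %


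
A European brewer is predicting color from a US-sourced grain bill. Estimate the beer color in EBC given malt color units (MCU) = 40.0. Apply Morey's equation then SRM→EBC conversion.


SRM = 1.4922·MCU^0.6859;  EBC = SRM·1.97
SRM = 1.4922·40.0^0.6859 = 18.7361
EBC = 18.7361·1.97

36.9102 EBC


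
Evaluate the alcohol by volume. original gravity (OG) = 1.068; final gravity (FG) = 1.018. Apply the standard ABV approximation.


ABV = (OG − FG) · 131.25
ABV = (1.068 − 1.018) · 131.25

6.5625 % ABV


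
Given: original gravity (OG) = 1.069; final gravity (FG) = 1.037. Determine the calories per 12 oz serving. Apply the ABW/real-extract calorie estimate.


ABW = (OG−FG)·131.25·0.79/FG;  °P = 259 − 259/SG (for OG→OE and FG→AE);  RE = 0.1808·OE + 0.8192·AE;  Cal = (6.9·ABW + 4·(RE−0.1))·FG·3.55
ABW = (1.069 − 1.037)·131.25·0.79/1.037 = 3.1996
OE = 259 − 259/1.069 = 16.7175 °P
AE = 259 − 259/1.037 = 9.2411 °P
RE = 0.1808·16.7175 + 0.8192·9.2411 = 10.5928 °P
Cal = (6.9·3.1996 + 4·(10.5928−0.1))·1.037·3.55

235.7853 kcal


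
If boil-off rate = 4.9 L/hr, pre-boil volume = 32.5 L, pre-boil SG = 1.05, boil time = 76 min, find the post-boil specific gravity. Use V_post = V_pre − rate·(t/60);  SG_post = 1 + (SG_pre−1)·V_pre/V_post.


V_post = 32.5 − 4.9·(76/60) = 26.2933
SG_post = 1 + (1.05 − 1)·32.5/26.2933

1.0618


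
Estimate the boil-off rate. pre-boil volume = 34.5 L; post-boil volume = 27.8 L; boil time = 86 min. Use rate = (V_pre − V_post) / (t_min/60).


rate = (34.5 − 27.8) / (86/60)

4.6744 L/hr


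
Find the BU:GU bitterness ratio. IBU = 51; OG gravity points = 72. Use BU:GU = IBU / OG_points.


BU:GU = 51 / 72

0.7083


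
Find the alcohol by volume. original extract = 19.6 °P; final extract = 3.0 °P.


SG = 259/(259 − P);  ABV = (OG − FG)·131.25
OG = 259/(259 − 19.6) = 1.0819
FG = 259/(259 − 3.0) = 1.0117
ABV = (1.0819 − 1.0117)·131.25

9.2075 % ABV


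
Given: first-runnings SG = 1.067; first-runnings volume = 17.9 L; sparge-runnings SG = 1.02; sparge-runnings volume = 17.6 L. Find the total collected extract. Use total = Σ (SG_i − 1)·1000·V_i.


first = (1.067 − 1)·1000·17.9 = 1199.3000
sparge = (1.02 − 1)·1000·17.6 = 352.0000
total = 1199.3000 + 352.0000

1551.3000 gravity·L


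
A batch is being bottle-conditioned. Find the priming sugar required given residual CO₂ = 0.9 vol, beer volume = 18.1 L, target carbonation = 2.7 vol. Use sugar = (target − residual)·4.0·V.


sugar = (2.7 − 0.9)·4.0·18.1

130.3200 g


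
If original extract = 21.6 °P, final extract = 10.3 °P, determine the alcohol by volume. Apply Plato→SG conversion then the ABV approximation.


SG = 259/(259 − P);  ABV = (OG − FG)·131.25
OG = 259/(259 − 21.6) = 1.0910
FG = 259/(259 − 10.3) = 1.0414
ABV = (1.0910 − 1.0414)·131.25

6.5061 % ABV


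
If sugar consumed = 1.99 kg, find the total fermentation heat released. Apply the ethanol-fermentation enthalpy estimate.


Q = m_sugar · 590 kJ/kg
Q = 1.99 · 590

1174.1000 kJ


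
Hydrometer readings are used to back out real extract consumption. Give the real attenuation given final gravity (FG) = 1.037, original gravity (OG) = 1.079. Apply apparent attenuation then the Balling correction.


AA = (OG−FG)/(OG−1)·100;  RA = AA·0.8192
AA = (1.079 − 1.037)/(1.079 − 1)·100 = 53.1646
RA = 53.1646·0.8192

43.5524 %


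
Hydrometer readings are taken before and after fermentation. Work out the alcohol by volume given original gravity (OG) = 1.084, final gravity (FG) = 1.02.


ABV = (OG − FG) · 131.25
ABV = (1.084 − 1.02) · 131.25

8.4000 % ABV


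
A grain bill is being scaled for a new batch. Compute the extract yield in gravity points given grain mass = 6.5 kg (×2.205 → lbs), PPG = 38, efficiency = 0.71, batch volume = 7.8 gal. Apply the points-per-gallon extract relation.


points = lbs × PPG × eff / vol
lbs = 6.5 × 2.205 = 14.3325
points = 14.3325 × 38 × 0.71 / 7.8

49.5757 points


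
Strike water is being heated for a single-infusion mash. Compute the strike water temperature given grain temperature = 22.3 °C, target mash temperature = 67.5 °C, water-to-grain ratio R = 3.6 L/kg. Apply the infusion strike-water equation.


T_strike = (0.41/R)·(T_mash − T_grain) + T_mash
T_strike = (0.41/3.6)·(67.5 − 22.3) + 67.5

72.6478 °C


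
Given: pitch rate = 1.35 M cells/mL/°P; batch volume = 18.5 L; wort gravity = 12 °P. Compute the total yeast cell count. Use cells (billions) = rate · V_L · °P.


cells = 1.35 · 18.5 · 12

299.7000 billion cells


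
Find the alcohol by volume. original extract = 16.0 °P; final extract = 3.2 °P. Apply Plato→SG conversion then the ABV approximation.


SG = 259/(259 − P);  ABV = (OG − FG)·131.25
OG = 259/(259 − 16.0) = 1.0658
FG = 259/(259 − 3.2) = 1.0125
ABV = (1.0658 − 1.0125)·131.25

7.0001 % ABV


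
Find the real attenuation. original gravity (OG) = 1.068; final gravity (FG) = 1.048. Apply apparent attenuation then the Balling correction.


AA = (OG−FG)/(OG−1)·100;  RA = AA·0.8192
AA = (1.068 − 1.048)/(1.068 − 1)·100 = 29.4118
RA = 29.4118·0.8192

24.0941 %


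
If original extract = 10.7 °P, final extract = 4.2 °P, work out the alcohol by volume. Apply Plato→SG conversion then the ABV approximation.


SG = 259/(259 − P);  ABV = (OG − FG)·131.25
OG = 259/(259 − 10.7) = 1.0431
FG = 259/(259 − 4.2) = 1.0165
ABV = (1.0431 − 1.0165)·131.25

3.4925 % ABV


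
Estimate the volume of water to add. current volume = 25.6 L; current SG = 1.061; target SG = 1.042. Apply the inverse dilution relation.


V_water = V·((SG_curr − 1)/(SG_target − 1) − 1)
V_water = 25.6·((1.061 − 1)/(1.042 − 1) − 1)

11.5810 L


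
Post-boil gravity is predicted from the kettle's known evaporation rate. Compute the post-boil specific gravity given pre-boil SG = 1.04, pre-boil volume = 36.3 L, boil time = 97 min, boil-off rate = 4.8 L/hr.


V_post = V_pre − rate·(t/60);  SG_post = 1 + (SG_pre−1)·V_pre/V_post
V_post = 36.3 − 4.8·(97/60) = 28.5400
SG_post = 1 + (1.04 − 1)·36.3/28.5400

1.0509


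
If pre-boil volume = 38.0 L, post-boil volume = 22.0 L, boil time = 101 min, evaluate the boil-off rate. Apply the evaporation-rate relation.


rate = (V_pre − V_post) / (t_min/60)
rate = (38.0 − 22.0) / (101/60)

9.5050 L/hr


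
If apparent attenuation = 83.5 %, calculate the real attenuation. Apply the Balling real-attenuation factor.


RA = AA · 0.8192
RA = 83.5 · 0.8192

68.4032 %


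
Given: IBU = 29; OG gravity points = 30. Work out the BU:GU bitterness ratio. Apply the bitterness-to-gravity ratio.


BU:GU = IBU / OG_points
BU:GU = 29 / 30

0.9667


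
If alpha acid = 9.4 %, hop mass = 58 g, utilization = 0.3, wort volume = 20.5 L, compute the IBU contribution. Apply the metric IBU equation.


IBU = (α/100)·mass·U·1000 / V
IBU = (9.4/100)·58·0.3·1000 / 20.5

79.7854 IBU


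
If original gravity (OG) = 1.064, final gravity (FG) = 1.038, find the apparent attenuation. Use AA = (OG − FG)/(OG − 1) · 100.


AA = (1.064 − 1.038)/(1.064 − 1) · 100

40.6250 %


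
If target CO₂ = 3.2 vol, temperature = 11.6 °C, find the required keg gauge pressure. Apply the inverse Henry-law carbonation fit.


psi = vols/(0.01821 + 0.09011·e^(−0.04·T)) − 14.695
psi = 3.2/(0.01821 + 0.09011·e^(−0.04·11.6)) − 14.695

28.0470 psi


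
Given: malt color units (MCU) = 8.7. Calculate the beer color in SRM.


SRM = 1.4922 · MCU^0.6859
SRM = 1.4922 · 8.7^0.6859

6.5803 SRM


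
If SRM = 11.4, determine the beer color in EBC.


EBC = SRM · 1.97
EBC = 11.4 · 1.97

22.4580 EBC


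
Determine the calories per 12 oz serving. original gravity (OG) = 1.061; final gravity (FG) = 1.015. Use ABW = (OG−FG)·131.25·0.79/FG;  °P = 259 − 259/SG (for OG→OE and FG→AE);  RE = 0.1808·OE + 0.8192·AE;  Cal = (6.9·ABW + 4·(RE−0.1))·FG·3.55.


ABW = (1.061 − 1.015)·131.25·0.79/1.015 = 4.6991
OE = 259 − 259/1.061 = 14.8907 °P
AE = 259 − 259/1.015 = 3.8276 °P
RE = 0.1808·14.8907 + 0.8192·3.8276 = 5.8278 °P
Cal = (6.9·4.6991 + 4·(5.8278−0.1))·1.015·3.55

199.3866 kcal


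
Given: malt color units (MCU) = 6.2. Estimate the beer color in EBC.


SRM = 1.4922·MCU^0.6859;  EBC = SRM·1.97
SRM = 1.4922·6.2^0.6859 = 5.2159
EBC = 5.2159·1.97

10.2753 EBC


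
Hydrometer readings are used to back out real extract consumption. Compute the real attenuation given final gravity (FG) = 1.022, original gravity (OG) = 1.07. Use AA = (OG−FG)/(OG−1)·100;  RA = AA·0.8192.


AA = (1.07 − 1.022)/(1.07 − 1)·100 = 68.5714
RA = 68.5714·0.8192

56.1737 %


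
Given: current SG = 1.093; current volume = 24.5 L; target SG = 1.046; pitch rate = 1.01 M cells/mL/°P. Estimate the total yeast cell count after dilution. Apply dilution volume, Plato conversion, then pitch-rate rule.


V_w = V·((SG_c−1)/(SG_t−1)−1);  °P = 259 − 259/SG_t;  cells = rate·(V+V_w)·°P
V_w = 24.5·((1.093−1)/(1.046−1)−1) = 25.0326
V_final = 24.5 + 25.0326 = 49.5326
°P = 259 − 259/1.046 = 11.3901
cells = 1.01·49.5326·11.3901

569.8210 billion cells


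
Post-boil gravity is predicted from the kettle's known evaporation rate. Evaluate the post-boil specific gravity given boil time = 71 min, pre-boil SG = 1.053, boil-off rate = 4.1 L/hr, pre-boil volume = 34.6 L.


V_post = V_pre − rate·(t/60);  SG_post = 1 + (SG_pre−1)·V_pre/V_post
V_post = 34.6 − 4.1·(71/60) = 29.7483
SG_post = 1 + (1.053 − 1)·34.6/29.7483

1.0616


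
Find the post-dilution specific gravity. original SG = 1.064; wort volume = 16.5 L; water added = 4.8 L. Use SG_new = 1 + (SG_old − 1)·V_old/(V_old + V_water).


pts = (1.064 − 1)·1000·16.5/(16.5 + 4.8) = 49.5775
SG_new = 1 + 49.5775/1000

1.0496


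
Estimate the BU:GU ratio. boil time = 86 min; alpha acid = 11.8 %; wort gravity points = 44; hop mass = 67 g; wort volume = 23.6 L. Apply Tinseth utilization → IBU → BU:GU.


U = 1.65·0.000125^(GP/1000)·(1−e^(−0.04t))/4.15;  IBU = (α/100)·m·U·1000/V;  BU:GU = IBU/GP
U = 1.65·0.000125^(44/1000)·(1−e^(−0.04·86))/4.15 = 0.2591
IBU = (11.8/100)·67·0.2591·1000/23.6 = 86.8143
BU:GU = 86.8143/44

1.9731


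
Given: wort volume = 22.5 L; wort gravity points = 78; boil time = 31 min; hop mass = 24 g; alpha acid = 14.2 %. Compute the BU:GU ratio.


U = 1.65·0.000125^(GP/1000)·(1−e^(−0.04t))/4.15;  IBU = (α/100)·m·U·1000/V;  BU:GU = IBU/GP
U = 1.65·0.000125^(78/1000)·(1−e^(−0.04·31))/4.15 = 0.1402
IBU = (14.2/100)·24·0.1402·1000/22.5 = 21.2298
BU:GU = 21.2298/78

0.2722


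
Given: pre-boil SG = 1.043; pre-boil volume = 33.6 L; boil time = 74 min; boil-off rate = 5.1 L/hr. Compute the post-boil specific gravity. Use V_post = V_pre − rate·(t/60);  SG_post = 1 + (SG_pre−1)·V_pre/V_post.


V_post = 33.6 − 5.1·(74/60) = 27.3100
SG_post = 1 + (1.043 − 1)·33.6/27.3100

1.0529


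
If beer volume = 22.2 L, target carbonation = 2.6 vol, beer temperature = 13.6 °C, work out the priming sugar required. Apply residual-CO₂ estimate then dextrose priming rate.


residual = 14.695·(0.01821 + 0.09011·e^(−0.04·T));  sugar = (target − residual)·4.0·V
residual = 14.695·(0.01821 + 0.09011·e^(−0.04·13.6)) = 1.0362
sugar = (2.6 − 1.0362)·4.0·22.2

138.8680 g


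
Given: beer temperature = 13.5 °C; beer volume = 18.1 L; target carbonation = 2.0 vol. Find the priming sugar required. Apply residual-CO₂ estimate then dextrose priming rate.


residual = 14.695·(0.01821 + 0.09011·e^(−0.04·T));  sugar = (target − residual)·4.0·V
residual = 14.695·(0.01821 + 0.09011·e^(−0.04·13.5)) = 1.0393
sugar = (2.0 − 1.0393)·4.0·18.1

69.5582 g


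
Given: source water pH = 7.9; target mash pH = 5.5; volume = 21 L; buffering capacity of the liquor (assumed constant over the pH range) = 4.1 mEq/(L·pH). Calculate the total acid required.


acid = buffering capacity · (pH_source − pH_target) · V
acid = 4.1 · (7.9 − 5.5) · 21

206.6400 mEq


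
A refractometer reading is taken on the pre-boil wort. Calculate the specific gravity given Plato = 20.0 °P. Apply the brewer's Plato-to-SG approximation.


SG = 259/(259 − P)
SG = 259/(259 − 20.0)

1.0837
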